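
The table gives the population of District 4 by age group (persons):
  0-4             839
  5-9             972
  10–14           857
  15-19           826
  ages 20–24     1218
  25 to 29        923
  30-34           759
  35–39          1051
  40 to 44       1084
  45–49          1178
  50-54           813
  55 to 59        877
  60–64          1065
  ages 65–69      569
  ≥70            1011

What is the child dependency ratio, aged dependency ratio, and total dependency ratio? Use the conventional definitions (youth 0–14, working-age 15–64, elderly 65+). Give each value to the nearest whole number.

Youth dependency ratio: 27
Old-age dependency ratio: 16
Total dependency ratio: 43

0–14: 839 + 972 + 857 = 2668
15–64: 826 + 1218 + 923 + 759 + 1051 + 1084 + 1178 + 813 + 877 + 1065 = 9794
65+: 569 + 1011 = 1580
Youth dependency ratio = 2668 / 9794 × 100 = 27
Old-age dependency ratio = 1580 / 9794 × 100 = 16
Total dependency ratio = (2668 + 1580) / 9794 × 100 = 4248 / 9794 × 100 = 43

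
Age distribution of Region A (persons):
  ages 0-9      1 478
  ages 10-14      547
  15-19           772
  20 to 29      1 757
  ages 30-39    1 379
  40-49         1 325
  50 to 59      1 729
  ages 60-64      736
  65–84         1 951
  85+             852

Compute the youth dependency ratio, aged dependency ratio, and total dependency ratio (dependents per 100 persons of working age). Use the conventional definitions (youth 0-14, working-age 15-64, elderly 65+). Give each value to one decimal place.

Youth dependency ratio: 26.3
Old-age dependency ratio: 36.4
Total dependency ratio: 62.7

0–14: 1 478 + 547 = 2 025
15–64: 772 + 1 757 + 1 379 + 1 325 + 1 729 + 736 = 7 698
65+: 1 951 + 852 = 2 803
Youth dependency ratio = 2 025 / 7 698 × 100 = 26.3
Old-age dependency ratio = 2 803 / 7 698 × 100 = 36.4
Total dependency ratio = (2 025 + 2 803) / 7 698 × 100 = 4 828 / 7 698 × 100 = 62.7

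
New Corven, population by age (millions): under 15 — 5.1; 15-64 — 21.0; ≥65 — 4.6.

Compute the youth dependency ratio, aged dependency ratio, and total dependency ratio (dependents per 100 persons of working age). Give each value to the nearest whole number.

Youth dependency ratio: 24
Old-age dependency ratio: 22
Total dependency ratio: 46

Youth dependency ratio = 5.1 / 21.0 × 100 = 24
Old-age dependency ratio = 4.6 / 21.0 × 100 = 22
Total dependency ratio = (5.1 + 4.6) / 21.0 × 100 = 9.7 / 21.0 × 100 = 46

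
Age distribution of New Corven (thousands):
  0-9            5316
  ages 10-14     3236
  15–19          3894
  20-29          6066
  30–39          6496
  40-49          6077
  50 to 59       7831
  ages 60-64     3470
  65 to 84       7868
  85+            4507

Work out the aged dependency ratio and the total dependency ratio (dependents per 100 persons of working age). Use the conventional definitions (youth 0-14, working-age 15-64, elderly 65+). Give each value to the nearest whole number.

Old-age dependency ratio: 37
Total dependency ratio: 62

0–14: 5316 + 3236 = 8552
15–64: 3894 + 6066 + 6496 + 6077 + 7831 + 3470 = 33834
65+: 7868 + 4507 = 12375
Old-age dependency ratio = 12375 / 33834 × 100 = 37
Total dependency ratio = (8552 + 12375) / 33834 × 100 = 20927 / 33834 × 100 = 62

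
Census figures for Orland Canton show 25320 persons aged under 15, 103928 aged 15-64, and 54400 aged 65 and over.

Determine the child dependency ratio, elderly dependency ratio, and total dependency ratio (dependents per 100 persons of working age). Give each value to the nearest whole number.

Youth dependency ratio: 24
Old-age dependency ratio: 52
Total dependency ratio: 77

Youth dependency ratio = 25320 / 103928 × 100 = 24
Old-age dependency ratio = 54400 / 103928 × 100 = 52
Total dependency ratio = (25320 + 54400) / 103928 × 100 = 79720 / 103928 × 100 = 77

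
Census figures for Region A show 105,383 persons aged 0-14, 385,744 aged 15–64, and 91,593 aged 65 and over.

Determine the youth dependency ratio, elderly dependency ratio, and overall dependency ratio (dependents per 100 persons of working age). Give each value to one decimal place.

Youth dependency ratio: 27.3
Old-age dependency ratio: 23.7
Total dependency ratio: 51.1

Youth dependency ratio = 105,383 / 385,744 × 100 = 27.3
Old-age dependency ratio = 91,593 / 385,744 × 100 = 23.7
Total dependency ratio = (105,383 + 91,593) / 385,744 × 100 = 196,976 / 385,744 × 100 = 51.1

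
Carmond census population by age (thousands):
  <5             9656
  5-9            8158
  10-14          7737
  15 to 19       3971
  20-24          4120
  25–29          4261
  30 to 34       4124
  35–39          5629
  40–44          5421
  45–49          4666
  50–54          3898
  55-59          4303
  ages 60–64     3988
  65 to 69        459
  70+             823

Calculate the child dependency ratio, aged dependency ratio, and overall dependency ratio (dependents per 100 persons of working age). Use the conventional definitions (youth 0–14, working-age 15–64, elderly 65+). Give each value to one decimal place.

0–14: 9656 + 8158 + 7737 = 25551
15–64: 3971 + 4120 + 4261 + 4124 + 5629 + 5421 + 4666 + 3898 + 4303 + 3988 = 44381
65+: 459 + 823 = 1282
Youth dependency ratio = 25551 / 44381 × 100 = 57.6
Old-age dependency ratio = 1282 / 44381 × 100 = 2.9
Total dependency ratio = (25551 + 1282) / 44381 × 100 = 26833 / 44381 × 100 = 60.5

Youth dependency ratio: 57.6
Old-age dependency ratio: 2.9
Total dependency ratio: 60.5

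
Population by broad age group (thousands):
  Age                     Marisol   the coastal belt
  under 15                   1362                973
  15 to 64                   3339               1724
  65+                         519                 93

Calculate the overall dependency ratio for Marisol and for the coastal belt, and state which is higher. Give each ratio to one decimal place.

Marisol: (1362 + 519) / 3339 × 100 = 1881 / 3339 × 100 = 56.3
the coastal belt: (973 + 93) / 1724 × 100 = 1066 / 1724 × 100 = 61.8

Marisol: 56.3
the coastal belt: 61.8
Higher: the coastal belt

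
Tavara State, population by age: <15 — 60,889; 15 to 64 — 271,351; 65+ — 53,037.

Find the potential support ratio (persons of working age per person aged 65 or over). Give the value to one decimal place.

Potential support ratio: 5.1

Potential support ratio = 271,351 / 53,037 = 5.1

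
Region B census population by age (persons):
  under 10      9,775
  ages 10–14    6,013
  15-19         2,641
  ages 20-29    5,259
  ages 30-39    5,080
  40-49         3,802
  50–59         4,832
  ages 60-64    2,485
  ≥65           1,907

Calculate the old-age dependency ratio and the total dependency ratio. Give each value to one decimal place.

0–14: 9,775 + 6,013 = 15,788
15–64: 2,641 + 5,259 + 5,080 + 3,802 + 4,832 + 2,485 = 24,099
65+: 1,907
Old-age dependency ratio = 1,907 / 24,099 × 100 = 7.9
Total dependency ratio = (15,788 + 1,907) / 24,099 × 100 = 17,695 / 24,099 × 100 = 73.4

Old-age dependency ratio: 7.9
Total dependency ratio: 73.4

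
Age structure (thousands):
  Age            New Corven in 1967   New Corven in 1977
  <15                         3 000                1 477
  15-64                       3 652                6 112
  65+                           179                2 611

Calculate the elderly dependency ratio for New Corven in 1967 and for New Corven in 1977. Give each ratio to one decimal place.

New Corven in 1967: 179 / 3 652 × 100 = 4.9
New Corven in 1977: 2 611 / 6 112 × 100 = 42.7

New Corven in 1967: 4.9
New Corven in 1977: 42.7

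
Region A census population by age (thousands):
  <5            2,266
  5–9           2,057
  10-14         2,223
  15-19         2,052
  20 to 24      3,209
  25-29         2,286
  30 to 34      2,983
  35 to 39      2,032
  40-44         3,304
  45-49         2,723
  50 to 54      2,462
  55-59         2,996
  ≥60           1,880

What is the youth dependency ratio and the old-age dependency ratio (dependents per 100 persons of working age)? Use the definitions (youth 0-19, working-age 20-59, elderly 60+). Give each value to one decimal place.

0–19: 2,266 + 2,057 + 2,223 + 2,052 = 8,598
20–59: 3,209 + 2,286 + 2,983 + 2,032 + 3,304 + 2,723 + 2,462 + 2,996 = 21,995
60+: 1,880
Youth dependency ratio = 8,598 / 21,995 × 100 = 39.1
Old-age dependency ratio = 1,880 / 21,995 × 100 = 8.5

Youth dependency ratio: 39.1
Old-age dependency ratio: 8.5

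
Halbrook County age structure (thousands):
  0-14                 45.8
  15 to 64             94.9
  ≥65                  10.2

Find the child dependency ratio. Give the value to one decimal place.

Youth dependency ratio = 45.8 / 94.9 × 100 = 48.3

Youth dependency ratio: 48.3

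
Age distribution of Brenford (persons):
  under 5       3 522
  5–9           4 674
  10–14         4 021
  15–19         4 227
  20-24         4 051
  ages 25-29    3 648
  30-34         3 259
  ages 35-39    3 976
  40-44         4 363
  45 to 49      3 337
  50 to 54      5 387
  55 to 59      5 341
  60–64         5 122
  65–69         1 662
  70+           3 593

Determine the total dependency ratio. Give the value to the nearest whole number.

Total dependency ratio: 41

0–14: 3 522 + 4 674 + 4 021 = 12 217
15–64: 4 227 + 4 051 + 3 648 + 3 259 + 3 976 + 4 363 + 3 337 + 5 387 + 5 341 + 5 122 = 42 711
65+: 1 662 + 3 593 = 5 255
Total dependency ratio = (12 217 + 5 255) / 42 711 × 100 = 17 472 / 42 711 × 100 = 41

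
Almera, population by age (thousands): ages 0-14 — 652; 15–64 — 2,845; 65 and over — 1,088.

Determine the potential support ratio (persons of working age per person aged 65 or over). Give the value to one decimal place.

Potential support ratio: 2.6

Potential support ratio = 2,845 / 1,088 = 2.6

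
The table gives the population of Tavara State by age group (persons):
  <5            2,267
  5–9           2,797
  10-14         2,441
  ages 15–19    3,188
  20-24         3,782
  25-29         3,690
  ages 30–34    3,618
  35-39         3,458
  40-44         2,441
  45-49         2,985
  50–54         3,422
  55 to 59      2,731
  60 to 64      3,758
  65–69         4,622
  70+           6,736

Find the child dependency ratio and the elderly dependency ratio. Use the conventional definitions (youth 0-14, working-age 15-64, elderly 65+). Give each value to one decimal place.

Youth dependency ratio: 22.7
Old-age dependency ratio: 34.3

0–14: 2,267 + 2,797 + 2,441 = 7,505
15–64: 3,188 + 3,782 + 3,690 + 3,618 + 3,458 + 2,441 + 2,985 + 3,422 + 2,731 + 3,758 = 33,073
65+: 4,622 + 6,736 = 11,358
Youth dependency ratio = 7,505 / 33,073 × 100 = 22.7
Old-age dependency ratio = 11,358 / 33,073 × 100 = 34.3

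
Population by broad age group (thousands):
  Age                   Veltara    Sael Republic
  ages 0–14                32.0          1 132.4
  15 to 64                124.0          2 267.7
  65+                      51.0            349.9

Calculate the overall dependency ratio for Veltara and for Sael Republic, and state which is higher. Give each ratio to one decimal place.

Veltara: (32.0 + 51.0) / 124.0 × 100 = 83.0 / 124.0 × 100 = 66.9
Sael Republic: (1 132.4 + 349.9) / 2 267.7 × 100 = 1 482.3 / 2 267.7 × 100 = 65.4

Veltara: 66.9
Sael Republic: 65.4
Higher: Veltara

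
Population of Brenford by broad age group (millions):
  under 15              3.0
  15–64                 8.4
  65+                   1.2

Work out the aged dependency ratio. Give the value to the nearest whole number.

Old-age dependency ratio: 14

Old-age dependency ratio = 1.2 / 8.4 × 100 = 14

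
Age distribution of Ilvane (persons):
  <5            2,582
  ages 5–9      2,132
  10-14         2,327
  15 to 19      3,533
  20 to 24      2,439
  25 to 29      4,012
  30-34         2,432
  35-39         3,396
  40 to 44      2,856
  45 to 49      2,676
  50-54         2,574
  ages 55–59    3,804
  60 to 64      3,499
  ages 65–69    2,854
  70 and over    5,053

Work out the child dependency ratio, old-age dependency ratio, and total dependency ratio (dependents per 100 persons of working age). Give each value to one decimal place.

Youth dependency ratio: 22.6
Old-age dependency ratio: 25.3
Total dependency ratio: 47.9

0–14: 2,582 + 2,132 + 2,327 = 7,041
15–64: 3,533 + 2,439 + 4,012 + 2,432 + 3,396 + 2,856 + 2,676 + 2,574 + 3,804 + 3,499 = 31,221
65+: 2,854 + 5,053 = 7,907
Youth dependency ratio = 7,041 / 31,221 × 100 = 22.6
Old-age dependency ratio = 7,907 / 31,221 × 100 = 25.3
Total dependency ratio = (7,041 + 7,907) / 31,221 × 100 = 14,948 / 31,221 × 100 = 47.9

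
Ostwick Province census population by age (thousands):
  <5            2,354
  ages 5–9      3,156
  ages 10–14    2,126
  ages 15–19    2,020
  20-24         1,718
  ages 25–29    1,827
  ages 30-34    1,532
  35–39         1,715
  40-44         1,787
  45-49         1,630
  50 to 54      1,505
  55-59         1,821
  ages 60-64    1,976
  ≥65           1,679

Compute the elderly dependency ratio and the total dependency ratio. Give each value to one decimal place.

Old-age dependency ratio: 9.6
Total dependency ratio: 53.1

0–14: 2,354 + 3,156 + 2,126 = 7,636
15–64: 2,020 + 1,718 + 1,827 + 1,532 + 1,715 + 1,787 + 1,630 + 1,505 + 1,821 + 1,976 = 17,531
65+: 1,679
Old-age dependency ratio = 1,679 / 17,531 × 100 = 9.6
Total dependency ratio = (7,636 + 1,679) / 17,531 × 100 = 9,315 / 17,531 × 100 = 53.1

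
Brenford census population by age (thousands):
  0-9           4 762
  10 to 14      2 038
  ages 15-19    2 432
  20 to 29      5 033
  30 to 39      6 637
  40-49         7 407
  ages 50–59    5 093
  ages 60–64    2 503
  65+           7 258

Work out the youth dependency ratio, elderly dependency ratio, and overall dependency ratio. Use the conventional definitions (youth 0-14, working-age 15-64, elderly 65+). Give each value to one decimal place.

0–14: 4 762 + 2 038 = 6 800
15–64: 2 432 + 5 033 + 6 637 + 7 407 + 5 093 + 2 503 = 29 105
65+: 7 258
Youth dependency ratio = 6 800 / 29 105 × 100 = 23.4
Old-age dependency ratio = 7 258 / 29 105 × 100 = 24.9
Total dependency ratio = (6 800 + 7 258) / 29 105 × 100 = 14 058 / 29 105 × 100 = 48.3

Youth dependency ratio: 23.4
Old-age dependency ratio: 24.9
Total dependency ratio: 48.3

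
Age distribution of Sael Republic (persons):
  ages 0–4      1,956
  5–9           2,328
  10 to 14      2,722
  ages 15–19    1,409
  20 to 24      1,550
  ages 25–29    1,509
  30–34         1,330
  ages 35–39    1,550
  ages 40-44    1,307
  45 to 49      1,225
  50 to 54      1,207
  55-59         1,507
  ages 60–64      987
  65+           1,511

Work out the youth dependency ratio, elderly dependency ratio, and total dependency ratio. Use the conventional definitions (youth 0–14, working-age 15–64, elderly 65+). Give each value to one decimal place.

Youth dependency ratio: 51.6
Old-age dependency ratio: 11.1
Total dependency ratio: 62.7

0–14: 1,956 + 2,328 + 2,722 = 7,006
15–64: 1,409 + 1,550 + 1,509 + 1,330 + 1,550 + 1,307 + 1,225 + 1,207 + 1,507 + 987 = 13,581
65+: 1,511
Youth dependency ratio = 7,006 / 13,581 × 100 = 51.6
Old-age dependency ratio = 1,511 / 13,581 × 100 = 11.1
Total dependency ratio = (7,006 + 1,511) / 13,581 × 100 = 8,517 / 13,581 × 100 = 62.7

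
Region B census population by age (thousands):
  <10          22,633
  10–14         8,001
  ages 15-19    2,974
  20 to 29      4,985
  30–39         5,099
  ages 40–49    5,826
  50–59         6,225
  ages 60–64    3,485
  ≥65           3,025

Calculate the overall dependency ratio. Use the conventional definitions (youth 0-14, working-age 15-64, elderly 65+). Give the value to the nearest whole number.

0–14: 22,633 + 8,001 = 30,634
15–64: 2,974 + 4,985 + 5,099 + 5,826 + 6,225 + 3,485 = 28,594
65+: 3,025
Total dependency ratio = (30,634 + 3,025) / 28,594 × 100 = 33,659 / 28,594 × 100 = 118

Total dependency ratio: 118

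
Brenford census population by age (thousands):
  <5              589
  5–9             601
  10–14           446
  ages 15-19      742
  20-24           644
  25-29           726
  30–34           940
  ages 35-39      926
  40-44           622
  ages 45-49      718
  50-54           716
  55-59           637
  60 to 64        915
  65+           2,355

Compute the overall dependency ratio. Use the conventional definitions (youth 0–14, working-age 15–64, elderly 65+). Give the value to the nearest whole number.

0–14: 589 + 601 + 446 = 1,636
15–64: 742 + 644 + 726 + 940 + 926 + 622 + 718 + 716 + 637 + 915 = 7,586
65+: 2,355
Total dependency ratio = (1,636 + 2,355) / 7,586 × 100 = 3,991 / 7,586 × 100 = 53

Total dependency ratio: 53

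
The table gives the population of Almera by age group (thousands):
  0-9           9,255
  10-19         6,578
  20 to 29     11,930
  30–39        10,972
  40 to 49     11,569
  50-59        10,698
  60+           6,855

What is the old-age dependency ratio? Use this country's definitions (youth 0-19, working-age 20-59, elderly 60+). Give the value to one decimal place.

0–19: 9,255 + 6,578 = 15,833
20–59: 11,930 + 10,972 + 11,569 + 10,698 = 45,169
60+: 6,855
Old-age dependency ratio = 6,855 / 45,169 × 100 = 15.2

Old-age dependency ratio: 15.2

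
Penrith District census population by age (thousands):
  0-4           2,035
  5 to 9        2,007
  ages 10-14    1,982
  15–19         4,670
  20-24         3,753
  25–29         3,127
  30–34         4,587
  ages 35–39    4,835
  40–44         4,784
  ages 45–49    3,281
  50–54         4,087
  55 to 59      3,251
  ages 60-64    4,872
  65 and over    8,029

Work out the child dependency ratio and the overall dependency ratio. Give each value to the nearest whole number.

0–14: 2,035 + 2,007 + 1,982 = 6,024
15–64: 4,670 + 3,753 + 3,127 + 4,587 + 4,835 + 4,784 + 3,281 + 4,087 + 3,251 + 4,872 = 41,247
65+: 8,029
Youth dependency ratio = 6,024 / 41,247 × 100 = 15
Total dependency ratio = (6,024 + 8,029) / 41,247 × 100 = 14,053 / 41,247 × 100 = 34

Youth dependency ratio: 15
Total dependency ratio: 34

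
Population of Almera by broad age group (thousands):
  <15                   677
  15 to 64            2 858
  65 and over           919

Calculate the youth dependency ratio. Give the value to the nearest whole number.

Youth dependency ratio = 677 / 2 858 × 100 = 24

Youth dependency ratio: 24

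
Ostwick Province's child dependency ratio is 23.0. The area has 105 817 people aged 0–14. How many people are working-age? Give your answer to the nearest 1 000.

Youth dependency ratio = youth / working-age × 100
23.0 = 105 817 / W × 100
⇒ 460 000

Working-age: 460 000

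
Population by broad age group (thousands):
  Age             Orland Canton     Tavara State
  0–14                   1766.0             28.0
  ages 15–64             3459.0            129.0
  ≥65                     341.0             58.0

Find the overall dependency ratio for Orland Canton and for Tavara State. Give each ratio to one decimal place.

Orland Canton: (1766.0 + 341.0) / 3459.0 × 100 = 2107.0 / 3459.0 × 100 = 60.9
Tavara State: (28.0 + 58.0) / 129.0 × 100 = 86.0 / 129.0 × 100 = 66.7

Orland Canton: 60.9
Tavara State: 66.7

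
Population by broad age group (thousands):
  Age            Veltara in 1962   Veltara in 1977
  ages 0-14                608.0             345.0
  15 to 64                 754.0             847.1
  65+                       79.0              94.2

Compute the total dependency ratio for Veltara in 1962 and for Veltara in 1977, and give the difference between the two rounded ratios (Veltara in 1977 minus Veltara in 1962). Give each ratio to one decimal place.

Veltara in 1962: 91.1
Veltara in 1977: 51.8
Difference: -39.3

Veltara in 1962: (608.0 + 79.0) / 754.0 × 100 = 687.0 / 754.0 × 100 = 91.1
Veltara in 1977: (345.0 + 94.2) / 847.1 × 100 = 439.2 / 847.1 × 100 = 51.8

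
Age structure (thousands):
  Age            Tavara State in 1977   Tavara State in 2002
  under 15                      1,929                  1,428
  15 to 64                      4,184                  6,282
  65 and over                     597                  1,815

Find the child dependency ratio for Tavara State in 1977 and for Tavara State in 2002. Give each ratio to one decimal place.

Tavara State in 1977: 46.1
Tavara State in 2002: 22.7

Tavara State in 1977: 1,929 / 4,184 × 100 = 46.1
Tavara State in 2002: 1,428 / 6,282 × 100 = 22.7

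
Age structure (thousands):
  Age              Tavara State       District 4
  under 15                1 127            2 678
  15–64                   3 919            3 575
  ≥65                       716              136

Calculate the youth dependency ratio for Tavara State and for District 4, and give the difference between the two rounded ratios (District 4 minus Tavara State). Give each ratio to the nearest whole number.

Tavara State: 1 127 / 3 919 × 100 = 29
District 4: 2 678 / 3 575 × 100 = 75

Tavara State: 29
District 4: 75
Difference: +46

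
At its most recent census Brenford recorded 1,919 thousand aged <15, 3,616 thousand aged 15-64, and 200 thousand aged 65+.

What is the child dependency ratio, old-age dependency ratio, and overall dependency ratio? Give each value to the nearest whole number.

Youth dependency ratio: 53
Old-age dependency ratio: 6
Total dependency ratio: 59

Youth dependency ratio = 1,919 / 3,616 × 100 = 53
Old-age dependency ratio = 200 / 3,616 × 100 = 6
Total dependency ratio = (1,919 + 200) / 3,616 × 100 = 2,119 / 3,616 × 100 = 59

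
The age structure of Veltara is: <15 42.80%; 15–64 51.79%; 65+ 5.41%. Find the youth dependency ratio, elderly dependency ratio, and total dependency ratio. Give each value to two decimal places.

Youth dependency ratio = 42.80 / 51.79 × 100 = 82.64
Old-age dependency ratio = 5.41 / 51.79 × 100 = 10.45
Total dependency ratio = (42.80 + 5.41) / 51.79 × 100 = 48.21 / 51.79 × 100 = 93.09

Youth dependency ratio: 82.64
Old-age dependency ratio: 10.45
Total dependency ratio: 93.09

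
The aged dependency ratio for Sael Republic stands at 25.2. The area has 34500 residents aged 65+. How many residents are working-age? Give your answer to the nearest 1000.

Old-age dependency ratio = elderly / working-age × 100
25.2 = 34500 / W × 100
⇒ 137000

Working-age: 137000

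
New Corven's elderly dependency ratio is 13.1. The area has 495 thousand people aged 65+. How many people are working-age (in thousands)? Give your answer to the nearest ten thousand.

Old-age dependency ratio = elderly / working-age × 100
13.1 = 495 / W × 100
⇒ 3,780

Working-age: 3,780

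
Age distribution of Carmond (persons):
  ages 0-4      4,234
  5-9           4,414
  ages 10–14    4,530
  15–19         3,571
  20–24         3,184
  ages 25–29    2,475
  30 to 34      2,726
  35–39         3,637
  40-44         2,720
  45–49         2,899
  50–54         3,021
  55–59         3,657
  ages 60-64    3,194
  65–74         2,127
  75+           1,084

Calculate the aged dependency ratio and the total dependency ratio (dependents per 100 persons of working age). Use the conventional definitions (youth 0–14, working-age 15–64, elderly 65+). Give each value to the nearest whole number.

Old-age dependency ratio: 10
Total dependency ratio: 53

0–14: 4,234 + 4,414 + 4,530 = 13,178
15–64: 3,571 + 3,184 + 2,475 + 2,726 + 3,637 + 2,720 + 2,899 + 3,021 + 3,657 + 3,194 = 31,084
65+: 2,127 + 1,084 = 3,211
Old-age dependency ratio = 3,211 / 31,084 × 100 = 10
Total dependency ratio = (13,178 + 3,211) / 31,084 × 100 = 16,389 / 31,084 × 100 = 53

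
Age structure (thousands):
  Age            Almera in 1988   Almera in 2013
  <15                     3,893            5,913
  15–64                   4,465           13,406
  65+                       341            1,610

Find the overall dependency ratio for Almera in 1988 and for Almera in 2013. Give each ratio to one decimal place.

Almera in 1988: (3,893 + 341) / 4,465 × 100 = 4,234 / 4,465 × 100 = 94.8
Almera in 2013: (5,913 + 1,610) / 13,406 × 100 = 7,523 / 13,406 × 100 = 56.1

Almera in 1988: 94.8
Almera in 2013: 56.1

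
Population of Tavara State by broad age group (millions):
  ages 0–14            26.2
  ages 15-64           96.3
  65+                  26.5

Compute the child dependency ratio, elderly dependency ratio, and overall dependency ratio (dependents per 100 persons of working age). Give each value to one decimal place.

Youth dependency ratio = 26.2 / 96.3 × 100 = 27.2
Old-age dependency ratio = 26.5 / 96.3 × 100 = 27.5
Total dependency ratio = (26.2 + 26.5) / 96.3 × 100 = 52.7 / 96.3 × 100 = 54.7

Youth dependency ratio: 27.2
Old-age dependency ratio: 27.5
Total dependency ratio: 54.7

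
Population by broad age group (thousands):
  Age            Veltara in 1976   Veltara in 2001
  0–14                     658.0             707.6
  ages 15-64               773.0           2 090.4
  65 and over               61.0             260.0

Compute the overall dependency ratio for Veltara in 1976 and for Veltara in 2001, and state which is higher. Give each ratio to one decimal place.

Veltara in 1976: (658.0 + 61.0) / 773.0 × 100 = 719.0 / 773.0 × 100 = 93.0
Veltara in 2001: (707.6 + 260.0) / 2 090.4 × 100 = 967.6 / 2 090.4 × 100 = 46.3

Veltara in 1976: 93.0
Veltara in 2001: 46.3
Higher: Veltara in 1976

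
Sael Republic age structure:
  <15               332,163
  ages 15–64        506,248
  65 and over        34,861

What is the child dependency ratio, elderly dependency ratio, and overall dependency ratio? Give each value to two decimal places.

Youth dependency ratio = 332,163 / 506,248 × 100 = 65.61
Old-age dependency ratio = 34,861 / 506,248 × 100 = 6.89
Total dependency ratio = (332,163 + 34,861) / 506,248 × 100 = 367,024 / 506,248 × 100 = 72.50

Youth dependency ratio: 65.61
Old-age dependency ratio: 6.89
Total dependency ratio: 72.50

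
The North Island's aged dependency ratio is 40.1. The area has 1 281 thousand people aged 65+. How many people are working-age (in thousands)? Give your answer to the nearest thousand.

Working-age: 3 195

Old-age dependency ratio = elderly / working-age × 100
40.1 = 1 281 / W × 100
⇒ 3 195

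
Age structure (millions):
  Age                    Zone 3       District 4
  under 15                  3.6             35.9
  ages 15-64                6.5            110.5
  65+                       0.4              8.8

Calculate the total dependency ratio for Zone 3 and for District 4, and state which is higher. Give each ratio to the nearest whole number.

Zone 3: (3.6 + 0.4) / 6.5 × 100 = 4.0 / 6.5 × 100 = 62
District 4: (35.9 + 8.8) / 110.5 × 100 = 44.7 / 110.5 × 100 = 40

Zone 3: 62
District 4: 40
Higher: Zone 3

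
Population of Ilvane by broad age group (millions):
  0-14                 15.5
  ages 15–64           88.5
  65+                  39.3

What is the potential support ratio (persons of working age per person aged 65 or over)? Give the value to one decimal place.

Potential support ratio = 88.5 / 39.3 = 2.3

Potential support ratio: 2.3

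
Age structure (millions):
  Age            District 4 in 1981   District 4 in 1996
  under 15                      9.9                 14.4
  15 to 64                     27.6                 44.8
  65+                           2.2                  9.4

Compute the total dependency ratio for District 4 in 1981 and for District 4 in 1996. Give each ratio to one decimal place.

District 4 in 1981: 43.8
District 4 in 1996: 53.1

District 4 in 1981: (9.9 + 2.2) / 27.6 × 100 = 12.1 / 27.6 × 100 = 43.8
District 4 in 1996: (14.4 + 9.4) / 44.8 × 100 = 23.8 / 44.8 × 100 = 53.1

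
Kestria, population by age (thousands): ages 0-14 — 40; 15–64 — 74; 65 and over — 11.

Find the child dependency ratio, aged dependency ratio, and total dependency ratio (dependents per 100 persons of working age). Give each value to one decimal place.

Youth dependency ratio = 40 / 74 × 100 = 54.1
Old-age dependency ratio = 11 / 74 × 100 = 14.9
Total dependency ratio = (40 + 11) / 74 × 100 = 51 / 74 × 100 = 68.9

Youth dependency ratio: 54.1
Old-age dependency ratio: 14.9
Total dependency ratio: 68.9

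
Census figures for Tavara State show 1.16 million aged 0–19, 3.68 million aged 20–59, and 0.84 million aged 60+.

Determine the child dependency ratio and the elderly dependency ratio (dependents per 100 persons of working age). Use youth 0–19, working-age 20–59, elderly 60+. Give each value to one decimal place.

Youth dependency ratio = 1.16 / 3.68 × 100 = 31.5
Old-age dependency ratio = 0.84 / 3.68 × 100 = 22.8

Youth dependency ratio: 31.5
Old-age dependency ratio: 22.8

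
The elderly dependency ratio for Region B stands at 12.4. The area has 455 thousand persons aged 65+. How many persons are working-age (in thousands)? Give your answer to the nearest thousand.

Working-age: 3669

Old-age dependency ratio = elderly / working-age × 100
12.4 = 455 / W × 100
⇒ 3669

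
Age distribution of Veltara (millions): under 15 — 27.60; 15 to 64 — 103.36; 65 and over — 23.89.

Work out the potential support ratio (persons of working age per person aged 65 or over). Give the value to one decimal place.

Potential support ratio: 4.3

Potential support ratio = 103.36 / 23.89 = 4.3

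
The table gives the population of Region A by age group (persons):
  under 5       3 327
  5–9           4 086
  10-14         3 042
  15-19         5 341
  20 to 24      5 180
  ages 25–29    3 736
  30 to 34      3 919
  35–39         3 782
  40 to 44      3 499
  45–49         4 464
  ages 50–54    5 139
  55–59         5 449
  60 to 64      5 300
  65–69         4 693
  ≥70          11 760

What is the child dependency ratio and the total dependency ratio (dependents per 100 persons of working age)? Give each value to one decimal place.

0–14: 3 327 + 4 086 + 3 042 = 10 455
15–64: 5 341 + 5 180 + 3 736 + 3 919 + 3 782 + 3 499 + 4 464 + 5 139 + 5 449 + 5 300 = 45 809
65+: 4 693 + 11 760 = 16 453
Youth dependency ratio = 10 455 / 45 809 × 100 = 22.8
Total dependency ratio = (10 455 + 16 453) / 45 809 × 100 = 26 908 / 45 809 × 100 = 58.7

Youth dependency ratio: 22.8
Total dependency ratio: 58.7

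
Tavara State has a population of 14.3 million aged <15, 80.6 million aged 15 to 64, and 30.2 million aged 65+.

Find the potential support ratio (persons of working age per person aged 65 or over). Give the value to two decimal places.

Potential support ratio = 80.6 / 30.2 = 2.67

Potential support ratio: 2.67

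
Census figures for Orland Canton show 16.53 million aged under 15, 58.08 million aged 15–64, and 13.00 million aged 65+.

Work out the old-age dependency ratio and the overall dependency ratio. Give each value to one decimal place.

Old-age dependency ratio = 13.00 / 58.08 × 100 = 22.4
Total dependency ratio = (16.53 + 13.00) / 58.08 × 100 = 29.53 / 58.08 × 100 = 50.8

Old-age dependency ratio: 22.4
Total dependency ratio: 50.8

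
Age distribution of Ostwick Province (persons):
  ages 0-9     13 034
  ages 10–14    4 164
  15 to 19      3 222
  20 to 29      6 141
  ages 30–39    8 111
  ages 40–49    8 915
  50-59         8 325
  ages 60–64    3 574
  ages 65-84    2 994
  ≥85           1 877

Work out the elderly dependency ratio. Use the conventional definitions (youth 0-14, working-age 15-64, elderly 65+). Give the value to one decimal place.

Old-age dependency ratio: 12.7

0–14: 13 034 + 4 164 = 17 198
15–64: 3 222 + 6 141 + 8 111 + 8 915 + 8 325 + 3 574 = 38 288
65+: 2 994 + 1 877 = 4 871
Old-age dependency ratio = 4 871 / 38 288 × 100 = 12.7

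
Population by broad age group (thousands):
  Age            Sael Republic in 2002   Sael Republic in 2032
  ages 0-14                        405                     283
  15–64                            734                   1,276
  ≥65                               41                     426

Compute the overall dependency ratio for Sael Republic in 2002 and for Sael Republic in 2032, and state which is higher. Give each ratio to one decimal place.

Sael Republic in 2002: (405 + 41) / 734 × 100 = 446 / 734 × 100 = 60.8
Sael Republic in 2032: (283 + 426) / 1,276 × 100 = 709 / 1,276 × 100 = 55.6

Sael Republic in 2002: 60.8
Sael Republic in 2032: 55.6
Higher: Sael Republic in 2002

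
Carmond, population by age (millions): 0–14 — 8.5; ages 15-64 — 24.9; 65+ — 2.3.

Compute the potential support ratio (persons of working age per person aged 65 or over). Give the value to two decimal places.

Potential support ratio = 24.9 / 2.3 = 10.83

Potential support ratio: 10.83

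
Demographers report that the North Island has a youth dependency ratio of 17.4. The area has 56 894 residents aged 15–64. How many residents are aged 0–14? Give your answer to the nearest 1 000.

Youth dependency ratio = youth / working-age × 100
17.4 = Y / 56 894 × 100
⇒ 10 000

Aged 0–14: 10 000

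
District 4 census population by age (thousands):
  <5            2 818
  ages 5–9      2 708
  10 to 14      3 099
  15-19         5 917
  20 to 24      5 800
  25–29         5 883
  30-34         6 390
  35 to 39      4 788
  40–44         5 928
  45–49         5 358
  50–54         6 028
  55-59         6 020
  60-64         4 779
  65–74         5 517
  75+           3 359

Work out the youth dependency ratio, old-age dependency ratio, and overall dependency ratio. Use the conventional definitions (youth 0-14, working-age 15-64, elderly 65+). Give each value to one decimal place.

0–14: 2 818 + 2 708 + 3 099 = 8 625
15–64: 5 917 + 5 800 + 5 883 + 6 390 + 4 788 + 5 928 + 5 358 + 6 028 + 6 020 + 4 779 = 56 891
65+: 5 517 + 3 359 = 8 876
Youth dependency ratio = 8 625 / 56 891 × 100 = 15.2
Old-age dependency ratio = 8 876 / 56 891 × 100 = 15.6
Total dependency ratio = (8 625 + 8 876) / 56 891 × 100 = 17 501 / 56 891 × 100 = 30.8

Youth dependency ratio: 15.2
Old-age dependency ratio: 15.6
Total dependency ratio: 30.8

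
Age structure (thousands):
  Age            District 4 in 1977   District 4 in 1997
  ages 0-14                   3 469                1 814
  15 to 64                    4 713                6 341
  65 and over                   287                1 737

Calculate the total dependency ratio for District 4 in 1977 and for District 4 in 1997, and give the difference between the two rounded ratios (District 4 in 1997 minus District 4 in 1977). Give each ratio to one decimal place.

District 4 in 1977: 79.7
District 4 in 1997: 56.0
Difference: -23.7

District 4 in 1977: (3 469 + 287) / 4 713 × 100 = 3 756 / 4 713 × 100 = 79.7
District 4 in 1997: (1 814 + 1 737) / 6 341 × 100 = 3 551 / 6 341 × 100 = 56.0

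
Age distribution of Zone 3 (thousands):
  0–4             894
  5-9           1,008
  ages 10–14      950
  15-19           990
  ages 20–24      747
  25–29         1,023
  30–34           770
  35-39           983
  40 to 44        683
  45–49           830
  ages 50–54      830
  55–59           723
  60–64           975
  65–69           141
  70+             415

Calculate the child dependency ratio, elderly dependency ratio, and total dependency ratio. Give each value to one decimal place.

Youth dependency ratio: 33.3
Old-age dependency ratio: 6.5
Total dependency ratio: 39.8

0–14: 894 + 1,008 + 950 = 2,852
15–64: 990 + 747 + 1,023 + 770 + 983 + 683 + 830 + 830 + 723 + 975 = 8,554
65+: 141 + 415 = 556
Youth dependency ratio = 2,852 / 8,554 × 100 = 33.3
Old-age dependency ratio = 556 / 8,554 × 100 = 6.5
Total dependency ratio = (2,852 + 556) / 8,554 × 100 = 3,408 / 8,554 × 100 = 39.8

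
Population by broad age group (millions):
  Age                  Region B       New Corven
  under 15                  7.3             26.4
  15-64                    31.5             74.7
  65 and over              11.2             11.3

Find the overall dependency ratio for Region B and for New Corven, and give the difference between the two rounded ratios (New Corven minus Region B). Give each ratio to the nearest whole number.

Region B: (7.3 + 11.2) / 31.5 × 100 = 18.5 / 31.5 × 100 = 59
New Corven: (26.4 + 11.3) / 74.7 × 100 = 37.7 / 74.7 × 100 = 50

Region B: 59
New Corven: 50
Difference: -9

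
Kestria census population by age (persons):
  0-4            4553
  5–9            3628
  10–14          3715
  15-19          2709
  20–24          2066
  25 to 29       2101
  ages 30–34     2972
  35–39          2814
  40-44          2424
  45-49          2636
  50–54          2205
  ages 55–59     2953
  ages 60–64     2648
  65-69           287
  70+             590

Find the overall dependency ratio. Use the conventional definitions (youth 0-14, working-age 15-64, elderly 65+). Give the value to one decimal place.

0–14: 4553 + 3628 + 3715 = 11896
15–64: 2709 + 2066 + 2101 + 2972 + 2814 + 2424 + 2636 + 2205 + 2953 + 2648 = 25528
65+: 287 + 590 = 877
Total dependency ratio = (11896 + 877) / 25528 × 100 = 12773 / 25528 × 100 = 50.0

Total dependency ratio: 50.0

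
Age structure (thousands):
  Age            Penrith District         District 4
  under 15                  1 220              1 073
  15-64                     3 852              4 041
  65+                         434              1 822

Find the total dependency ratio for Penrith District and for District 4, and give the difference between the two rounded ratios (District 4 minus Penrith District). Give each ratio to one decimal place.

Penrith District: 42.9
District 4: 71.6
Difference: +28.7

Penrith District: (1 220 + 434) / 3 852 × 100 = 1 654 / 3 852 × 100 = 42.9
District 4: (1 073 + 1 822) / 4 041 × 100 = 2 895 / 4 041 × 100 = 71.6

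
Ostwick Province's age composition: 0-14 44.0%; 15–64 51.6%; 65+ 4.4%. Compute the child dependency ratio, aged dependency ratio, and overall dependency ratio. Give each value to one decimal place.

Youth dependency ratio: 85.3
Old-age dependency ratio: 8.5
Total dependency ratio: 93.8

Youth dependency ratio = 44.0 / 51.6 × 100 = 85.3
Old-age dependency ratio = 4.4 / 51.6 × 100 = 8.5
Total dependency ratio = (44.0 + 4.4) / 51.6 × 100 = 48.4 / 51.6 × 100 = 93.8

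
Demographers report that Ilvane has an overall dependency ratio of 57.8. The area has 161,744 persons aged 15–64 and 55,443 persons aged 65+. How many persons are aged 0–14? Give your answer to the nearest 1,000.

Aged 0–14: 38,000

Total dependency ratio = (youth + elderly) / working-age × 100
57.8 = (Y + 55,443) / 161,744 × 100
⇒ 38,000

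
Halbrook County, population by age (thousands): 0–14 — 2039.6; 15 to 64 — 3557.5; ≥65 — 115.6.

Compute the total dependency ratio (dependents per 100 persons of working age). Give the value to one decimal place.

Total dependency ratio = (2039.6 + 115.6) / 3557.5 × 100 = 2155.2 / 3557.5 × 100 = 60.6

Total dependency ratio: 60.6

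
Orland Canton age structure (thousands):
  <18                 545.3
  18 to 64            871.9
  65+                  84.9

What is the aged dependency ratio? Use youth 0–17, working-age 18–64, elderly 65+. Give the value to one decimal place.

Old-age dependency ratio: 9.7

Old-age dependency ratio = 84.9 / 871.9 × 100 = 9.7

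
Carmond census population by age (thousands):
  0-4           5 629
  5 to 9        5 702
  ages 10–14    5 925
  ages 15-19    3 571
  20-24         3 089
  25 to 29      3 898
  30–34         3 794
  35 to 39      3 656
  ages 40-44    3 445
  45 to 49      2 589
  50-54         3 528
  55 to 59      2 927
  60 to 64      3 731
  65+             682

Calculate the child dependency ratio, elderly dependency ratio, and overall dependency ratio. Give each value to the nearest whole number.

0–14: 5 629 + 5 702 + 5 925 = 17 256
15–64: 3 571 + 3 089 + 3 898 + 3 794 + 3 656 + 3 445 + 2 589 + 3 528 + 2 927 + 3 731 = 34 228
65+: 682
Youth dependency ratio = 17 256 / 34 228 × 100 = 50
Old-age dependency ratio = 682 / 34 228 × 100 = 2
Total dependency ratio = (17 256 + 682) / 34 228 × 100 = 17 938 / 34 228 × 100 = 52

Youth dependency ratio: 50
Old-age dependency ratio: 2
Total dependency ratio: 52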